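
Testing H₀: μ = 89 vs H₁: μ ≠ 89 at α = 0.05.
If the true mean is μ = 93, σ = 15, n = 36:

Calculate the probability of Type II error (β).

Answer: β ≈ 0.6404

Derivation:
SE = σ/√n = 15/√36 = 2.5000
Critical values: μ₀ ± z_0.025×SE = 89 ± 1.960×2.5000
Acceptance region: (84.1000, 93.9000)
Under H₁ (μ = 93): z_high = (93.9000 - 93)/2.5000 = 0.3600, z_low = (84.1000 - 93)/2.5000 = -3.5600
β = P(not reject | H₁) = Φ(0.3600) - Φ(-3.5600) ≈ 0.6404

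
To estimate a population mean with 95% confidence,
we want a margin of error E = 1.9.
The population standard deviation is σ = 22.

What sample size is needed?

z_0.025 = 1.960
n = (z×σ/E)² = (1.960×22/1.9)²
n = 515.0511
Round up: n = 516

Answer: n = 516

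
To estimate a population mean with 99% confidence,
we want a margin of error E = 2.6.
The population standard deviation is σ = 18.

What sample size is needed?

z_0.005 = 2.576
n = (z×σ/E)² = (2.576×18/2.6)²
n = 318.0461
Round up: n = 319

Answer: n = 319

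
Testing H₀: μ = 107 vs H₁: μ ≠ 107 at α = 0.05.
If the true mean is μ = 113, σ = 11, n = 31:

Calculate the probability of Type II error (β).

SE = σ/√n = 11/√31 = 1.9757
Critical values: μ₀ ± z_0.025×SE = 107 ± 1.960×1.9757
Acceptance region: (103.1276, 110.8724)
Under H₁ (μ = 113): z_high = (110.8724 - 113)/1.9757 = -1.0769, z_low = (103.1276 - 113)/1.9757 = -4.9969
β = P(not reject | H₁) = Φ(-1.0769) - Φ(-4.9969) ≈ 0.1408

Answer: β ≈ 0.1408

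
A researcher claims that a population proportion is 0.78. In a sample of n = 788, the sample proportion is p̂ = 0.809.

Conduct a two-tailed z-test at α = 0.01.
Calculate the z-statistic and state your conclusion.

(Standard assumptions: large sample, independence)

Answer: z = 1.9652, fail to reject H₀

Derivation:
H₀: p = 0.78, H₁: p ≠ 0.78
Standard error: SE = √(p₀(1-p₀)/n) = √(0.78×0.22/788) = 0.014757
z-statistic: z = (p̂ - p₀)/SE = (0.809 - 0.78)/0.014757 = 1.9652
Critical value: z_0.005 = ±2.576
p-value = 0.0494
Decision: fail to reject H₀ at α = 0.01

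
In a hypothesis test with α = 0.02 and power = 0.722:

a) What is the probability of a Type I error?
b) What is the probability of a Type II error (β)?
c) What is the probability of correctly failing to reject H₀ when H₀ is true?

Answer: a) 0.02, b) 0.278, c) 0.98

Derivation:
a) Type I error probability = α = 0.02
b) Power = P(reject H₀ | H₁ true) = 1 - β = 0.722, so Type II error probability = β = 1 - Power = 0.278
c) P(fail to reject H₀ | H₀ true) = 1 - α = 0.98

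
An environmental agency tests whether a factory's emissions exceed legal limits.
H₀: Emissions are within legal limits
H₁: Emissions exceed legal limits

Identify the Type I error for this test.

A Type I error (probability α) occurs when we reject a true H₀.
A Type II error (probability β) occurs when we fail to reject a false H₀.

Answer: Citing a compliant factory for excess emissions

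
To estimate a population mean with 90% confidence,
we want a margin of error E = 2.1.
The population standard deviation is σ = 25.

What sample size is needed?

Answer: n = 384

Derivation:
z_0.05 = 1.645
n = (z×σ/E)² = (1.645×25/2.1)²
n = 383.5069
Round up: n = 384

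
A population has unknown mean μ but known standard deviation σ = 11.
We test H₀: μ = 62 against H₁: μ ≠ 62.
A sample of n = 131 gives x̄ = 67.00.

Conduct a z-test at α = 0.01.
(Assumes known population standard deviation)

Answer: z = 5.2024, reject H₀

Derivation:
Standard error: SE = σ/√n = 11/√131 = 0.9611
z-statistic: z = (x̄ - μ₀)/SE = (67.00 - 62)/0.9611 = 5.2024
Critical value: ±2.576
p-value < 0.0001
Decision: reject H₀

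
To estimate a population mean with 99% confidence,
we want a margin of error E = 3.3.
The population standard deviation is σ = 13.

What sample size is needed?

Answer: n = 103

Derivation:
z_0.005 = 2.576
n = (z×σ/E)² = (2.576×13/3.3)²
n = 102.9794
Round up: n = 103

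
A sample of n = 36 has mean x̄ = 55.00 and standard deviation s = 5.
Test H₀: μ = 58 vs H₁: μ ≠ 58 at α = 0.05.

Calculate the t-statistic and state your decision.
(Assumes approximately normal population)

df = n - 1 = 35
SE = s/√n = 5/√36 = 0.8333
t = (x̄ - μ₀)/SE = (55.00 - 58)/0.8333 = -3.6001
Critical value: t_{0.025,35} = ±2.030
p-value ≈ 0.0010
Decision: reject H₀

Answer: t = -3.6001, reject H₀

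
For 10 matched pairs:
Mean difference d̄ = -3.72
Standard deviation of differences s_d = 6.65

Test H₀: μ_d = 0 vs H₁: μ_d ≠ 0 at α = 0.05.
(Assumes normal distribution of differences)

Answer: t = -1.7690, fail to reject H₀

Derivation:
df = n - 1 = 9
SE = s_d/√n = 6.65/√10 = 2.1029
t = d̄/SE = -3.72/2.1029 = -1.7690
Critical value: t_{0.025,9} = ±2.262
p-value ≈ 0.1107
Decision: fail to reject H₀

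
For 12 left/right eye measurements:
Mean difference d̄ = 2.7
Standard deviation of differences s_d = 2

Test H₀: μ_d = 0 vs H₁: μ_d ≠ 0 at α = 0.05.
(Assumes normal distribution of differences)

df = n - 1 = 11
SE = s_d/√n = 2/√12 = 0.5774
t = d̄/SE = 2.7/0.5774 = 4.6761
Critical value: t_{0.025,11} = ±2.201
p-value ≈ 0.0007
Decision: reject H₀

Answer: t = 4.6761, reject H₀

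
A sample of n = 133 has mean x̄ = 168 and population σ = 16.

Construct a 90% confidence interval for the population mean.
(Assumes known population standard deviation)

Answer: (165.7177, 170.2823)

Derivation:
Confidence level: 90%, α = 0.1
z_0.05 = 1.645
SE = σ/√n = 16/√133 = 1.3874
Margin of error = 1.645 × 1.3874 = 2.2823
CI: x̄ ± margin = 168 ± 2.2823
CI: (165.7177, 170.2823)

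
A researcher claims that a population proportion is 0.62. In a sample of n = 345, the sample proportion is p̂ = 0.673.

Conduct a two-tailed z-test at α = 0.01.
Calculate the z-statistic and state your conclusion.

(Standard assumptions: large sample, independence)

Answer: z = 2.0282, fail to reject H₀

Derivation:
H₀: p = 0.62, H₁: p ≠ 0.62
Standard error: SE = √(p₀(1-p₀)/n) = √(0.62×0.38/345) = 0.026132
z-statistic: z = (p̂ - p₀)/SE = (0.673 - 0.62)/0.026132 = 2.0282
Critical value: z_0.005 = ±2.576
p-value = 0.0425
Decision: fail to reject H₀ at α = 0.01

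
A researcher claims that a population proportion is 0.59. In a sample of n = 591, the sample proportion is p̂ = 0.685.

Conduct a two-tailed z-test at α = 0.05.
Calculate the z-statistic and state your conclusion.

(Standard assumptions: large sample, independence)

Answer: z = 4.6958, reject H₀

Derivation:
H₀: p = 0.59, H₁: p ≠ 0.59
Standard error: SE = √(p₀(1-p₀)/n) = √(0.59×0.41/591) = 0.020231
z-statistic: z = (p̂ - p₀)/SE = (0.685 - 0.59)/0.020231 = 4.6958
Critical value: z_0.025 = ±1.960
p-value < 0.0001
Decision: reject H₀ at α = 0.05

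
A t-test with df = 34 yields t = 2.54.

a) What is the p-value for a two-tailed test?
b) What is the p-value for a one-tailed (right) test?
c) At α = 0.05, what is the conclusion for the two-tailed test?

Using t-distribution with df = 34:
a) Two-tailed: p = 2×P(T > 2.54) = 0.0158
b) One-tailed: p = P(T > 2.54) = 0.0079
c) 0.0158 < 0.05, reject H₀

Answer: a) 0.0158, b) 0.0079, c) reject H₀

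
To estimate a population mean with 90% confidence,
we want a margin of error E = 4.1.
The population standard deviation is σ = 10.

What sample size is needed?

z_0.05 = 1.645
n = (z×σ/E)² = (1.645×10/4.1)²
n = 16.0977
Round up: n = 17

Answer: n = 17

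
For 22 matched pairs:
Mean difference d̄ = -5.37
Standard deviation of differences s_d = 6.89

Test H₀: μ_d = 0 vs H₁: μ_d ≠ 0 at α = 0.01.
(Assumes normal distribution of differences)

Answer: t = -3.6555, reject H₀

Derivation:
df = n - 1 = 21
SE = s_d/√n = 6.89/√22 = 1.4690
t = d̄/SE = -5.37/1.4690 = -3.6555
Critical value: t_{0.005,21} = ±2.831
p-value ≈ 0.0015
Decision: reject H₀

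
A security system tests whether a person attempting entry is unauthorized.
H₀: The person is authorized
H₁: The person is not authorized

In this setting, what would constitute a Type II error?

Answer: Granting entry to an unauthorized person

Derivation:
Type I error (α): Rejecting H₀ when H₀ is true
Type II error (β): Failing to reject H₀ when H₁ is true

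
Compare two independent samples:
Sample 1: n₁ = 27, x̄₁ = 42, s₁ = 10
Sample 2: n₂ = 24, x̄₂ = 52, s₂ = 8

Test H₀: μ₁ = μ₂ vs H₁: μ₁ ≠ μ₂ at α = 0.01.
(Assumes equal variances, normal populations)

Answer: t = -3.9102, reject H₀

Derivation:
Pooled variance: s²_p = [26×10² + 23×8²]/(49) = 83.1020
s_p = 9.1160
SE = s_p×√(1/n₁ + 1/n₂) = 9.1160×√(1/27 + 1/24) = 2.5574
t = (x̄₁ - x̄₂)/SE = (42 - 52)/2.5574 = -3.9102
df = 49, t-critical = ±2.680
Decision: reject H₀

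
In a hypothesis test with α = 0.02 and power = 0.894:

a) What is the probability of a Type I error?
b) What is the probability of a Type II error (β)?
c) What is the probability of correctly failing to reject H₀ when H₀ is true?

Answer: a) 0.02, b) 0.106, c) 0.98

Derivation:
a) Type I error probability = α = 0.02
b) Power = P(reject H₀ | H₁ true) = 1 - β = 0.894, so Type II error probability = β = 1 - Power = 0.106
c) P(fail to reject H₀ | H₀ true) = 1 - α = 0.98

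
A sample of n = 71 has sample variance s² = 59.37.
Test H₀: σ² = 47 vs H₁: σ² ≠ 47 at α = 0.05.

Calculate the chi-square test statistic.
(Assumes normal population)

Answer: χ² = 88.4234, fail to reject H₀

Derivation:
df = n - 1 = 70
χ² = (n-1)s²/σ₀² = 70×59.37/47 = 88.4234
Critical values: χ²_{0.975,70} = 48.758, χ²_{0.025,70} = 95.023
Rejection region: χ² < 48.758 or χ² > 95.023
Decision: fail to reject H₀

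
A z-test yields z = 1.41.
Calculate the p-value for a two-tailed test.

For z = 1.41:
p = 2×P(Z > |1.41|) = 2×(1 - Φ(1.41)) = 0.1585

Answer: p-value ≈ 0.1585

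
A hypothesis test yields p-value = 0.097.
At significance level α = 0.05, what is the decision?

Compare p-value to α:
0.097 ≥ 0.05
Decision: fail to reject H₀

Answer: fail to reject H₀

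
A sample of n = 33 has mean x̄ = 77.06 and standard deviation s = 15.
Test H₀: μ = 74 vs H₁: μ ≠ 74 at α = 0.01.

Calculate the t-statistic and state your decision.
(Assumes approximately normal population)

Answer: t = 1.1719, fail to reject H₀

Derivation:
df = n - 1 = 32
SE = s/√n = 15/√33 = 2.6112
t = (x̄ - μ₀)/SE = (77.06 - 74)/2.6112 = 1.1719
Critical value: t_{0.005,32} = ±2.738
p-value ≈ 0.2499
Decision: fail to reject H₀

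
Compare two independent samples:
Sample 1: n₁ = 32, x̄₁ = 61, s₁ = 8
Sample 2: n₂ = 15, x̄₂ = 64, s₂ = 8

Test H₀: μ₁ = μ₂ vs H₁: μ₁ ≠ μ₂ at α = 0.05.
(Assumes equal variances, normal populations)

Pooled variance: s²_p = [31×8² + 14×8²]/(45) = 64.0000
s_p = 8.0000
SE = s_p×√(1/n₁ + 1/n₂) = 8.0000×√(1/32 + 1/15) = 2.5033
t = (x̄₁ - x̄₂)/SE = (61 - 64)/2.5033 = -1.1984
df = 45, t-critical = ±2.014
Decision: fail to reject H₀

Answer: t = -1.1984, fail to reject H₀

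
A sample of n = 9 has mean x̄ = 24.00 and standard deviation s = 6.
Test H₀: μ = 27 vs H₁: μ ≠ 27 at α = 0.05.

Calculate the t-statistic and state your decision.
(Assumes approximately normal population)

df = n - 1 = 8
SE = s/√n = 6/√9 = 2.0000
t = (x̄ - μ₀)/SE = (24.00 - 27)/2.0000 = -1.5000
Critical value: t_{0.025,8} = ±2.306
p-value ≈ 0.1720
Decision: fail to reject H₀

Answer: t = -1.5000, fail to reject H₀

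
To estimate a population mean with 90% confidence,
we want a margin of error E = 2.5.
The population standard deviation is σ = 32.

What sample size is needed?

Answer: n = 444

Derivation:
z_0.05 = 1.645
n = (z×σ/E)² = (1.645×32/2.5)²
n = 443.3551
Round up: n = 444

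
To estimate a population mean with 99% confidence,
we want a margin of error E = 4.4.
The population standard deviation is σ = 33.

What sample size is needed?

z_0.005 = 2.576
n = (z×σ/E)² = (2.576×33/4.4)²
n = 373.2624
Round up: n = 374

Answer: n = 374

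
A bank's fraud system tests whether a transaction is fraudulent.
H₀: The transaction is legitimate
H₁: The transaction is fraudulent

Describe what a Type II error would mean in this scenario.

Answer: Allowing a fraudulent transaction to go through

Derivation:
A Type I error (probability α) occurs when we reject a true H₀.
A Type II error (probability β) occurs when we fail to reject a false H₀.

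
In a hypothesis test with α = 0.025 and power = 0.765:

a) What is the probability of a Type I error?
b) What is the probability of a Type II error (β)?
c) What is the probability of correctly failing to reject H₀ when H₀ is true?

a) Type I error probability = α = 0.025
b) Power = P(reject H₀ | H₁ true) = 1 - β = 0.765, so Type II error probability = β = 1 - Power = 0.235
c) P(fail to reject H₀ | H₀ true) = 1 - α = 0.975

Answer: a) 0.025, b) 0.235, c) 0.975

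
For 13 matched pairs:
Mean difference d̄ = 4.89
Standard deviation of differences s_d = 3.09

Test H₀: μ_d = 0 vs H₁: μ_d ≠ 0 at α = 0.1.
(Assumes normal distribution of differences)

df = n - 1 = 12
SE = s_d/√n = 3.09/√13 = 0.8570
t = d̄/SE = 4.89/0.8570 = 5.7060
Critical value: t_{0.05,12} = ±1.782
p-value ≈ 0.0001
Decision: reject H₀

Answer: t = 5.7060, reject H₀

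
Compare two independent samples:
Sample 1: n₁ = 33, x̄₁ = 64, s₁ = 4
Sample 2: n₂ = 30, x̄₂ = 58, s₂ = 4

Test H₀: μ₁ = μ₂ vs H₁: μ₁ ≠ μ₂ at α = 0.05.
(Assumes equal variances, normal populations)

Pooled variance: s²_p = [32×4² + 29×4²]/(61) = 16.0000
s_p = 4.0000
SE = s_p×√(1/n₁ + 1/n₂) = 4.0000×√(1/33 + 1/30) = 1.0090
t = (x̄₁ - x̄₂)/SE = (64 - 58)/1.0090 = 5.9465
df = 61, t-critical = ±2.000
Decision: reject H₀

Answer: t = 5.9465, reject H₀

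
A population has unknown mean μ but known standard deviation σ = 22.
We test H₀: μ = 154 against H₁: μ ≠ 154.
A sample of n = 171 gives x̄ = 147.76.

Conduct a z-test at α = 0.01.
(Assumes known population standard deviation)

Answer: z = -3.7090, reject H₀

Derivation:
Standard error: SE = σ/√n = 22/√171 = 1.6824
z-statistic: z = (x̄ - μ₀)/SE = (147.76 - 154)/1.6824 = -3.7090
Critical value: ±2.576
p-value = 0.0002
Decision: reject H₀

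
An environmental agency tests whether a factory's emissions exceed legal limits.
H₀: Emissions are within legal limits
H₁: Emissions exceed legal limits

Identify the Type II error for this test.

Answer: Failing to cite a factory whose emissions actually exceed the limit

Derivation:
Type I error (α): Rejecting H₀ when H₀ is true
Type II error (β): Failing to reject H₀ when H₁ is true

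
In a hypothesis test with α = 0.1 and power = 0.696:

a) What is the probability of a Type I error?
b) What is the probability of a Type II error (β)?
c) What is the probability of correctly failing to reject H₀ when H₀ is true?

a) Type I error probability = α = 0.1
b) Power = P(reject H₀ | H₁ true) = 1 - β = 0.696, so Type II error probability = β = 1 - Power = 0.304
c) P(fail to reject H₀ | H₀ true) = 1 - α = 0.9

Answer: a) 0.1, b) 0.304, c) 0.9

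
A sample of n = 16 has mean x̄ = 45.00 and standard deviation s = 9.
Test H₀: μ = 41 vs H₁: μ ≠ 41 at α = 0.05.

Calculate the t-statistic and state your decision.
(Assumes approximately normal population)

Answer: t = 1.7778, fail to reject H₀

Derivation:
df = n - 1 = 15
SE = s/√n = 9/√16 = 2.2500
t = (x̄ - μ₀)/SE = (45.00 - 41)/2.2500 = 1.7778
Critical value: t_{0.025,15} = ±2.131
p-value ≈ 0.0957
Decision: fail to reject H₀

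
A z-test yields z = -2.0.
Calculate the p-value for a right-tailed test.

Answer: p-value ≈ 0.9772

Derivation:
For z = -2.0:
p = P(Z > -2.0) = 1 - Φ(-2.0) = 0.9772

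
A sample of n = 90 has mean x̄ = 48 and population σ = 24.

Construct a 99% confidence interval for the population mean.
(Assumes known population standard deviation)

Answer: (41.4832, 54.5168)

Derivation:
Confidence level: 99%, α = 0.01
z_0.005 = 2.576
SE = σ/√n = 24/√90 = 2.5298
Margin of error = 2.576 × 2.5298 = 6.5168
CI: x̄ ± margin = 48 ± 6.5168
CI: (41.4832, 54.5168)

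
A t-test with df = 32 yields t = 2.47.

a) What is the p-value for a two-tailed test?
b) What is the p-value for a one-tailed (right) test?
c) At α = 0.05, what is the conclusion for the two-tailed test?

Answer: a) 0.0190, b) 0.0095, c) reject H₀

Derivation:
Using t-distribution with df = 32:
a) Two-tailed: p = 2×P(T > 2.47) = 0.0190
b) One-tailed: p = P(T > 2.47) = 0.0095
c) 0.0190 < 0.05, reject H₀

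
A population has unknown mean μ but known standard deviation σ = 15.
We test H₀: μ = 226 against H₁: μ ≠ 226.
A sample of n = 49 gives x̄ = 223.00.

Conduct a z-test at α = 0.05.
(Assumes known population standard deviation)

Standard error: SE = σ/√n = 15/√49 = 2.1429
z-statistic: z = (x̄ - μ₀)/SE = (223.00 - 226)/2.1429 = -1.4000
Critical value: ±1.960
p-value = 0.1615
Decision: fail to reject H₀

Answer: z = -1.4000, fail to reject H₀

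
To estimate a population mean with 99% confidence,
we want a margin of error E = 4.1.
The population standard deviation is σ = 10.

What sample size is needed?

Answer: n = 40

Derivation:
z_0.005 = 2.576
n = (z×σ/E)² = (2.576×10/4.1)²
n = 39.4752
Round up: n = 40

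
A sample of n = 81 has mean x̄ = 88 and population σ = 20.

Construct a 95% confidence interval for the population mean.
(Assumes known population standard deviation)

Answer: (83.6445, 92.3555)

Derivation:
Confidence level: 95%, α = 0.05
z_0.025 = 1.960
SE = σ/√n = 20/√81 = 2.2222
Margin of error = 1.960 × 2.2222 = 4.3555
CI: x̄ ± margin = 88 ± 4.3555
CI: (83.6445, 92.3555)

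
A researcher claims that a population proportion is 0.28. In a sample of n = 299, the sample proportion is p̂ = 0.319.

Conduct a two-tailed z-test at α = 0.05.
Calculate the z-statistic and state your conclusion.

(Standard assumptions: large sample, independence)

Answer: z = 1.5020, fail to reject H₀

Derivation:
H₀: p = 0.28, H₁: p ≠ 0.28
Standard error: SE = √(p₀(1-p₀)/n) = √(0.28×0.72/299) = 0.025966
z-statistic: z = (p̂ - p₀)/SE = (0.319 - 0.28)/0.025966 = 1.5020
Critical value: z_0.025 = ±1.960
p-value = 0.1331
Decision: fail to reject H₀ at α = 0.05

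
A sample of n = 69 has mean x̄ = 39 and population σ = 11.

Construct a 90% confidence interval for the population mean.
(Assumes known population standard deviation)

Confidence level: 90%, α = 0.1
z_0.05 = 1.645
SE = σ/√n = 11/√69 = 1.3242
Margin of error = 1.645 × 1.3242 = 2.1783
CI: x̄ ± margin = 39 ± 2.1783
CI: (36.8217, 41.1783)

Answer: (36.8217, 41.1783)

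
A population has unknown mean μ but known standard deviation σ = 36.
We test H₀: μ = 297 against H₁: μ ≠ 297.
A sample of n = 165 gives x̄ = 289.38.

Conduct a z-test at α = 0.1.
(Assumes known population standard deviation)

Standard error: SE = σ/√n = 36/√165 = 2.8026
z-statistic: z = (x̄ - μ₀)/SE = (289.38 - 297)/2.8026 = -2.7189
Critical value: ±1.645
p-value = 0.0065
Decision: reject H₀

Answer: z = -2.7189, reject H₀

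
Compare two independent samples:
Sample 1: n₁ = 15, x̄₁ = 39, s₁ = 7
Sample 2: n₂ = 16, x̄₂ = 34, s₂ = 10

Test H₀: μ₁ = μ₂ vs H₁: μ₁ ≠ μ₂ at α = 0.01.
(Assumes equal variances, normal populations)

Pooled variance: s²_p = [14×7² + 15×10²]/(29) = 75.3793
s_p = 8.6821
SE = s_p×√(1/n₁ + 1/n₂) = 8.6821×√(1/15 + 1/16) = 3.1203
t = (x̄₁ - x̄₂)/SE = (39 - 34)/3.1203 = 1.6024
df = 29, t-critical = ±2.756
Decision: fail to reject H₀

Answer: t = 1.6024, fail to reject H₀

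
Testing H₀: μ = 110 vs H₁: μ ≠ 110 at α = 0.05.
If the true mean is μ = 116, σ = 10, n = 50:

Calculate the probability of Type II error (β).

Answer: β ≈ 0.0112

Derivation:
SE = σ/√n = 10/√50 = 1.4142
Critical values: μ₀ ± z_0.025×SE = 110 ± 1.960×1.4142
Acceptance region: (107.2282, 112.7718)
Under H₁ (μ = 116): z_high = (112.7718 - 116)/1.4142 = -2.2827, z_low = (107.2282 - 116)/1.4142 = -6.2027
β = P(not reject | H₁) = Φ(-2.2827) - Φ(-6.2027) ≈ 0.0112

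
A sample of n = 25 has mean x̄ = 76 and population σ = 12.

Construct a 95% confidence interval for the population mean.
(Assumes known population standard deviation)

Answer: (71.2960, 80.7040)

Derivation:
Confidence level: 95%, α = 0.05
z_0.025 = 1.960
SE = σ/√n = 12/√25 = 2.4000
Margin of error = 1.960 × 2.4000 = 4.7040
CI: x̄ ± margin = 76 ± 4.7040
CI: (71.2960, 80.7040)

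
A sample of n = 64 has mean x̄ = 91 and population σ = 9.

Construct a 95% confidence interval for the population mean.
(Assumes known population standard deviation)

Confidence level: 95%, α = 0.05
z_0.025 = 1.960
SE = σ/√n = 9/√64 = 1.1250
Margin of error = 1.960 × 1.1250 = 2.2050
CI: x̄ ± margin = 91 ± 2.2050
CI: (88.7950, 93.2050)

Answer: (88.7950, 93.2050)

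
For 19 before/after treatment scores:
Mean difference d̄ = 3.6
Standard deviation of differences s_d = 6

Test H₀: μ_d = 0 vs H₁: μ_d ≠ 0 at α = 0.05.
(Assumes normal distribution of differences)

df = n - 1 = 18
SE = s_d/√n = 6/√19 = 1.3765
t = d̄/SE = 3.6/1.3765 = 2.6153
Critical value: t_{0.025,18} = ±2.101
p-value ≈ 0.0175
Decision: reject H₀

Answer: t = 2.6153, reject H₀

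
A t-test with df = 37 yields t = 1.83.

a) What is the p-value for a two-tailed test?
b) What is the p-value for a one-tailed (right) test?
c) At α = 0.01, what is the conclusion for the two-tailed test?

Using t-distribution with df = 37:
a) Two-tailed: p = 2×P(T > 1.83) = 0.0753
b) One-tailed: p = P(T > 1.83) = 0.0377
c) 0.0753 ≥ 0.01, fail to reject H₀

Answer: a) 0.0753, b) 0.0377, c) fail to reject H₀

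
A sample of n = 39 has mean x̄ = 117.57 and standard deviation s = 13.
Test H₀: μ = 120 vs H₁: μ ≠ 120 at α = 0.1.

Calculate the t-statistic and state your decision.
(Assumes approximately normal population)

Answer: t = -1.1673, fail to reject H₀

Derivation:
df = n - 1 = 38
SE = s/√n = 13/√39 = 2.0817
t = (x̄ - μ₀)/SE = (117.57 - 120)/2.0817 = -1.1673
Critical value: t_{0.05,38} = ±1.686
p-value ≈ 0.2504
Decision: fail to reject H₀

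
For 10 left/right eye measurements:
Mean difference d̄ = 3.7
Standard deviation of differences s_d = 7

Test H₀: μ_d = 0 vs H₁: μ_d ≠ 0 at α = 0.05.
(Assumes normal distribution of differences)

Answer: t = 1.6715, fail to reject H₀

Derivation:
df = n - 1 = 9
SE = s_d/√n = 7/√10 = 2.2136
t = d̄/SE = 3.7/2.2136 = 1.6715
Critical value: t_{0.025,9} = ±2.262
p-value ≈ 0.1290
Decision: fail to reject H₀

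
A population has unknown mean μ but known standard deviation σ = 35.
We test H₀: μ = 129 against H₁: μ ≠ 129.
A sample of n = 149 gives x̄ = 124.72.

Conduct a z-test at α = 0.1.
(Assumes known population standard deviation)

Answer: z = -1.4927, fail to reject H₀

Derivation:
Standard error: SE = σ/√n = 35/√149 = 2.8673
z-statistic: z = (x̄ - μ₀)/SE = (124.72 - 129)/2.8673 = -1.4927
Critical value: ±1.645
p-value = 0.1355
Decision: fail to reject H₀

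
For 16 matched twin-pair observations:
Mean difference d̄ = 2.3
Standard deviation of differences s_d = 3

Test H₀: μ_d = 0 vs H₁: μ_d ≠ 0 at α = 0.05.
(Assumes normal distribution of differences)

Answer: t = 3.0667, reject H₀

Derivation:
df = n - 1 = 15
SE = s_d/√n = 3/√16 = 0.7500
t = d̄/SE = 2.3/0.7500 = 3.0667
Critical value: t_{0.025,15} = ±2.131
p-value ≈ 0.0078
Decision: reject H₀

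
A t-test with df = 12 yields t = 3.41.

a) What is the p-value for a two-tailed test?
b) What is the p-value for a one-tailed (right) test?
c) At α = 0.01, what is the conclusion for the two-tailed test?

Using t-distribution with df = 12:
a) Two-tailed: p = 2×P(T > 3.41) = 0.0052
b) One-tailed: p = P(T > 3.41) = 0.0026
c) 0.0052 < 0.01, reject H₀

Answer: a) 0.0052, b) 0.0026, c) reject H₀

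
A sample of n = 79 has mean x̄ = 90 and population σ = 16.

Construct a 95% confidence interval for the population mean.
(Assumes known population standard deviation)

Answer: (86.4718, 93.5282)

Derivation:
Confidence level: 95%, α = 0.05
z_0.025 = 1.960
SE = σ/√n = 16/√79 = 1.8001
Margin of error = 1.960 × 1.8001 = 3.5282
CI: x̄ ± margin = 90 ± 3.5282
CI: (86.4718, 93.5282)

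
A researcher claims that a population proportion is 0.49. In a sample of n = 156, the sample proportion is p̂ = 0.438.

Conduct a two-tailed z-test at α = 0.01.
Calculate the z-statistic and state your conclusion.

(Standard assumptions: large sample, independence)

H₀: p = 0.49, H₁: p ≠ 0.49
Standard error: SE = √(p₀(1-p₀)/n) = √(0.49×0.51/156) = 0.040024
z-statistic: z = (p̂ - p₀)/SE = (0.438 - 0.49)/0.040024 = -1.2992
Critical value: z_0.005 = ±2.576
p-value = 0.1939
Decision: fail to reject H₀ at α = 0.01

Answer: z = -1.2992, fail to reject H₀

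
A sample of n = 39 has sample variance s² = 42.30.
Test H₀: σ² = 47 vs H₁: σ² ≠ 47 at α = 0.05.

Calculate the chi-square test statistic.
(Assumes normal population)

Answer: χ² = 34.2000, fail to reject H₀

Derivation:
df = n - 1 = 38
χ² = (n-1)s²/σ₀² = 38×42.30/47 = 34.2000
Critical values: χ²_{0.975,38} = 22.878, χ²_{0.025,38} = 56.896
Rejection region: χ² < 22.878 or χ² > 56.896
Decision: fail to reject H₀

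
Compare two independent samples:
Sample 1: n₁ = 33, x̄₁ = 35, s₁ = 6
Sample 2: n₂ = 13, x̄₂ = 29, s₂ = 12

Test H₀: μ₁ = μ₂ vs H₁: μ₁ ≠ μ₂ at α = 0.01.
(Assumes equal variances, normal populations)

Pooled variance: s²_p = [32×6² + 12×12²]/(44) = 65.4545
s_p = 8.0904
SE = s_p×√(1/n₁ + 1/n₂) = 8.0904×√(1/33 + 1/13) = 2.6492
t = (x̄₁ - x̄₂)/SE = (35 - 29)/2.6492 = 2.2648
df = 44, t-critical = ±2.692
Decision: fail to reject H₀

Answer: t = 2.2648, fail to reject H₀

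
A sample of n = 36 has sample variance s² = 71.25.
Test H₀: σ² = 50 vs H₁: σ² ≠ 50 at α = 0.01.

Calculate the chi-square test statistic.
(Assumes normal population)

Answer: χ² = 49.8750, fail to reject H₀

Derivation:
df = n - 1 = 35
χ² = (n-1)s²/σ₀² = 35×71.25/50 = 49.8750
Critical values: χ²_{0.995,35} = 17.192, χ²_{0.005,35} = 60.275
Rejection region: χ² < 17.192 or χ² > 60.275
Decision: fail to reject H₀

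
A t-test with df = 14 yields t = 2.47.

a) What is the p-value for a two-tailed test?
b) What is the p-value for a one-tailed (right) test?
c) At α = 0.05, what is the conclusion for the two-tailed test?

Answer: a) 0.0270, b) 0.0135, c) reject H₀

Derivation:
Using t-distribution with df = 14:
a) Two-tailed: p = 2×P(T > 2.47) = 0.0270
b) One-tailed: p = P(T > 2.47) = 0.0135
c) 0.0270 < 0.05, reject H₀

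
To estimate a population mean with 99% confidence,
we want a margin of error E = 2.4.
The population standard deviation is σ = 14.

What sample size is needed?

z_0.005 = 2.576
n = (z×σ/E)² = (2.576×14/2.4)²
n = 225.8007
Round up: n = 226

Answer: n = 226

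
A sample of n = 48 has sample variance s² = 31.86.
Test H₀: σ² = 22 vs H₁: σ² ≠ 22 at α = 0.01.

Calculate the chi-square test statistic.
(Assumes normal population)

Answer: χ² = 68.0645, fail to reject H₀

Derivation:
df = n - 1 = 47
χ² = (n-1)s²/σ₀² = 47×31.86/22 = 68.0645
Critical values: χ²_{0.995,47} = 25.775, χ²_{0.005,47} = 75.704
Rejection region: χ² < 25.775 or χ² > 75.704
Decision: fail to reject H₀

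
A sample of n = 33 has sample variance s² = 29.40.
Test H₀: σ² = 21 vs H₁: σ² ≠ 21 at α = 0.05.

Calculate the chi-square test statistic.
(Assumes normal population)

Answer: χ² = 44.8000, fail to reject H₀

Derivation:
df = n - 1 = 32
χ² = (n-1)s²/σ₀² = 32×29.40/21 = 44.8000
Critical values: χ²_{0.975,32} = 18.291, χ²_{0.025,32} = 49.480
Rejection region: χ² < 18.291 or χ² > 49.480
Decision: fail to reject H₀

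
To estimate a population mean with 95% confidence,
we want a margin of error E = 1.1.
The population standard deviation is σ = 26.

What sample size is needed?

z_0.025 = 1.960
n = (z×σ/E)² = (1.960×26/1.1)²
n = 2146.2162
Round up: n = 2147

Answer: n = 2147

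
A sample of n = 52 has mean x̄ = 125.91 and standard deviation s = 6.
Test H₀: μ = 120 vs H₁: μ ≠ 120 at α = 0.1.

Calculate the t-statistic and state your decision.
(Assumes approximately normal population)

Answer: t = 7.1025, reject H₀

Derivation:
df = n - 1 = 51
SE = s/√n = 6/√52 = 0.8321
t = (x̄ - μ₀)/SE = (125.91 - 120)/0.8321 = 7.1025
Critical value: t_{0.05,51} = ±1.675
p-value < 0.0001
Decision: reject H₀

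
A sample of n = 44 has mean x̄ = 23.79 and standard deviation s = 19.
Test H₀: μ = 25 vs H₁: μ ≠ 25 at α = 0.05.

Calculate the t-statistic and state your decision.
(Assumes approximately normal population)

Answer: t = -0.4224, fail to reject H₀

Derivation:
df = n - 1 = 43
SE = s/√n = 19/√44 = 2.8644
t = (x̄ - μ₀)/SE = (23.79 - 25)/2.8644 = -0.4224
Critical value: t_{0.025,43} = ±2.017
p-value ≈ 0.6748
Decision: fail to reject H₀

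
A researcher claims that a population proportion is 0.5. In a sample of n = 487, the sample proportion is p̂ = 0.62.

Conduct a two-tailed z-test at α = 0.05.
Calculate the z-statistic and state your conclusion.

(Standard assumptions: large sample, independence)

Answer: z = 5.2964, reject H₀

Derivation:
H₀: p = 0.5, H₁: p ≠ 0.5
Standard error: SE = √(p₀(1-p₀)/n) = √(0.5×0.5/487) = 0.022657
z-statistic: z = (p̂ - p₀)/SE = (0.62 - 0.5)/0.022657 = 5.2964
Critical value: z_0.025 = ±1.960
p-value < 0.0001
Decision: reject H₀ at α = 0.05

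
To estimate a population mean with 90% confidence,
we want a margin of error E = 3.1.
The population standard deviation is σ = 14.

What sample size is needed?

z_0.05 = 1.645
n = (z×σ/E)² = (1.645×14/3.1)²
n = 55.1905
Round up: n = 56

Answer: n = 56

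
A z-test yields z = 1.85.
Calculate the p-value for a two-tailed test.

For z = 1.85:
p = 2×P(Z > |1.85|) = 2×(1 - Φ(1.85)) = 0.0643

Answer: p-value ≈ 0.0643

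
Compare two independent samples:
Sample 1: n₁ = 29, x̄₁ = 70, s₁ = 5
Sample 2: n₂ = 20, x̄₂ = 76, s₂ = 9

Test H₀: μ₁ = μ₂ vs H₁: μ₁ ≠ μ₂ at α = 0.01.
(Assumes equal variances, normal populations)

Answer: t = -2.9907, reject H₀

Derivation:
Pooled variance: s²_p = [28×5² + 19×9²]/(47) = 47.6383
s_p = 6.9021
SE = s_p×√(1/n₁ + 1/n₂) = 6.9021×√(1/29 + 1/20) = 2.0062
t = (x̄₁ - x̄₂)/SE = (70 - 76)/2.0062 = -2.9907
df = 47, t-critical = ±2.685
Decision: reject H₀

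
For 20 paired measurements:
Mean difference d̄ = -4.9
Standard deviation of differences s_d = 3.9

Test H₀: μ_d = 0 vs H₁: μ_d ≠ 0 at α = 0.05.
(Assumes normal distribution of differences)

df = n - 1 = 19
SE = s_d/√n = 3.9/√20 = 0.8721
t = d̄/SE = -4.9/0.8721 = -5.6186
Critical value: t_{0.025,19} = ±2.093
p-value < 0.0001
Decision: reject H₀

Answer: t = -5.6186, reject H₀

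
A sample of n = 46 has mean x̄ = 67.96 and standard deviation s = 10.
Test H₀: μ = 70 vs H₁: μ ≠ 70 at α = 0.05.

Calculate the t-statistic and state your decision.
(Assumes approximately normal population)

df = n - 1 = 45
SE = s/√n = 10/√46 = 1.4744
t = (x̄ - μ₀)/SE = (67.96 - 70)/1.4744 = -1.3836
Critical value: t_{0.025,45} = ±2.014
p-value ≈ 0.1733
Decision: fail to reject H₀

Answer: t = -1.3836, fail to reject H₀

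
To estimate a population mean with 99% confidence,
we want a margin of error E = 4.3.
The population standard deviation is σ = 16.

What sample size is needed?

Answer: n = 92

Derivation:
z_0.005 = 2.576
n = (z×σ/E)² = (2.576×16/4.3)²
n = 91.8745
Round up: n = 92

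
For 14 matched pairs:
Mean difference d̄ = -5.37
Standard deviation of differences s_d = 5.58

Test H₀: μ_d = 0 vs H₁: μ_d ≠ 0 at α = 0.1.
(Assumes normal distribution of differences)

df = n - 1 = 13
SE = s_d/√n = 5.58/√14 = 1.4913
t = d̄/SE = -5.37/1.4913 = -3.6009
Critical value: t_{0.05,13} = ±1.771
p-value ≈ 0.0032
Decision: reject H₀

Answer: t = -3.6009, reject H₀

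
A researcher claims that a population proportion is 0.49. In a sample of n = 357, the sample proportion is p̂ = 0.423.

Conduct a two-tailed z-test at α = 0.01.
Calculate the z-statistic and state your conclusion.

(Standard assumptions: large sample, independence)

H₀: p = 0.49, H₁: p ≠ 0.49
Standard error: SE = √(p₀(1-p₀)/n) = √(0.49×0.51/357) = 0.026458
z-statistic: z = (p̂ - p₀)/SE = (0.423 - 0.49)/0.026458 = -2.5323
Critical value: z_0.005 = ±2.576
p-value = 0.0113
Decision: fail to reject H₀ at α = 0.01

Answer: z = -2.5323, fail to reject H₀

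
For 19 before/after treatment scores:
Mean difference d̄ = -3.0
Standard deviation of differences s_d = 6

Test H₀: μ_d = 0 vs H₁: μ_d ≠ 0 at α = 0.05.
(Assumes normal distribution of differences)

Answer: t = -2.1794, reject H₀

Derivation:
df = n - 1 = 18
SE = s_d/√n = 6/√19 = 1.3765
t = d̄/SE = -3.0/1.3765 = -2.1794
Critical value: t_{0.025,18} = ±2.101
p-value ≈ 0.0428
Decision: reject H₀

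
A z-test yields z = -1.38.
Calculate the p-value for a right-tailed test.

Answer: p-value ≈ 0.9162

Derivation:
For z = -1.38:
p = P(Z > -1.38) = 1 - Φ(-1.38) = 0.9162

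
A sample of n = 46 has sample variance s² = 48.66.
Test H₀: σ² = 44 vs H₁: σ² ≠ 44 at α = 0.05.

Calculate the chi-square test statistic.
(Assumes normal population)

df = n - 1 = 45
χ² = (n-1)s²/σ₀² = 45×48.66/44 = 49.7659
Critical values: χ²_{0.975,45} = 28.366, χ²_{0.025,45} = 65.410
Rejection region: χ² < 28.366 or χ² > 65.410
Decision: fail to reject H₀

Answer: χ² = 49.7659, fail to reject H₀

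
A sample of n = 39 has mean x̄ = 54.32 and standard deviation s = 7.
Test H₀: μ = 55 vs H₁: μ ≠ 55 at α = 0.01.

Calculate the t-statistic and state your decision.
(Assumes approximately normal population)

df = n - 1 = 38
SE = s/√n = 7/√39 = 1.1209
t = (x̄ - μ₀)/SE = (54.32 - 55)/1.1209 = -0.6067
Critical value: t_{0.005,38} = ±2.712
p-value ≈ 0.5477
Decision: fail to reject H₀

Answer: t = -0.6067, fail to reject H₀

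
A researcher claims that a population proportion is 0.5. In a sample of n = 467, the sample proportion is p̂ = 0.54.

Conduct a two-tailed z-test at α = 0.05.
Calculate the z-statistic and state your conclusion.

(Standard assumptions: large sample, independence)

H₀: p = 0.5, H₁: p ≠ 0.5
Standard error: SE = √(p₀(1-p₀)/n) = √(0.5×0.5/467) = 0.023137
z-statistic: z = (p̂ - p₀)/SE = (0.54 - 0.5)/0.023137 = 1.7288
Critical value: z_0.025 = ±1.960
p-value = 0.0838
Decision: fail to reject H₀ at α = 0.05

Answer: z = 1.7288, fail to reject H₀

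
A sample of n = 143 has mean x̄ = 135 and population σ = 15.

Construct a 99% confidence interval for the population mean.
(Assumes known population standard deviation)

Answer: (131.7687, 138.2313)

Derivation:
Confidence level: 99%, α = 0.01
z_0.005 = 2.576
SE = σ/√n = 15/√143 = 1.2544
Margin of error = 2.576 × 1.2544 = 3.2313
CI: x̄ ± margin = 135 ± 3.2313
CI: (131.7687, 138.2313)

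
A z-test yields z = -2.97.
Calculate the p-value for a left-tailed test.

Answer: p-value ≈ 0.0015

Derivation:
For z = -2.97:
p = P(Z < -2.97) = Φ(-2.97) = 0.0015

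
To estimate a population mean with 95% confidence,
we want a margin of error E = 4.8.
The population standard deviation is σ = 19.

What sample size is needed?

z_0.025 = 1.960
n = (z×σ/E)² = (1.960×19/4.8)²
n = 60.1917
Round up: n = 61

Answer: n = 61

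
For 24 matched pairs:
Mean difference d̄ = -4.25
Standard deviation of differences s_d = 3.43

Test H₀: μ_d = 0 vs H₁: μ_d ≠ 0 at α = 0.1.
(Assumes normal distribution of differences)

Answer: t = -6.0706, reject H₀

Derivation:
df = n - 1 = 23
SE = s_d/√n = 3.43/√24 = 0.7001
t = d̄/SE = -4.25/0.7001 = -6.0706
Critical value: t_{0.05,23} = ±1.714
p-value < 0.0001
Decision: reject H₀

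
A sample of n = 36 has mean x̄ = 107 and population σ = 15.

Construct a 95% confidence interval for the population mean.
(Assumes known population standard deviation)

Confidence level: 95%, α = 0.05
z_0.025 = 1.960
SE = σ/√n = 15/√36 = 2.5000
Margin of error = 1.960 × 2.5000 = 4.9000
CI: x̄ ± margin = 107 ± 4.9000
CI: (102.1000, 111.9000)

Answer: (102.1000, 111.9000)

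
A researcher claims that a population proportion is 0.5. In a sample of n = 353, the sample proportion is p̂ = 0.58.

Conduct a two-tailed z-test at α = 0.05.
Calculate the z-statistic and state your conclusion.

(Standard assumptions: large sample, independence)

Answer: z = 3.0062, reject H₀

Derivation:
H₀: p = 0.5, H₁: p ≠ 0.5
Standard error: SE = √(p₀(1-p₀)/n) = √(0.5×0.5/353) = 0.026612
z-statistic: z = (p̂ - p₀)/SE = (0.58 - 0.5)/0.026612 = 3.0062
Critical value: z_0.025 = ±1.960
p-value = 0.0026
Decision: reject H₀ at α = 0.05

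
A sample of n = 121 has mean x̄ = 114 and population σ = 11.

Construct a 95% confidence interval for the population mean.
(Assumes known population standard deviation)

Answer: (112.0400, 115.9600)

Derivation:
Confidence level: 95%, α = 0.05
z_0.025 = 1.960
SE = σ/√n = 11/√121 = 1.0000
Margin of error = 1.960 × 1.0000 = 1.9600
CI: x̄ ± margin = 114 ± 1.9600
CI: (112.0400, 115.9600)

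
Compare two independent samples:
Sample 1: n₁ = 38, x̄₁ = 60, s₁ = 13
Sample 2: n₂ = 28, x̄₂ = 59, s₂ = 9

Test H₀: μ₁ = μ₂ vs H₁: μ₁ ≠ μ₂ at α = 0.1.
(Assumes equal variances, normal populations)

Pooled variance: s²_p = [37×13² + 27×9²]/(64) = 131.8750
s_p = 11.4837
SE = s_p×√(1/n₁ + 1/n₂) = 11.4837×√(1/38 + 1/28) = 2.8601
t = (x̄₁ - x̄₂)/SE = (60 - 59)/2.8601 = 0.3496
df = 64, t-critical = ±1.669
Decision: fail to reject H₀

Answer: t = 0.3496, fail to reject H₀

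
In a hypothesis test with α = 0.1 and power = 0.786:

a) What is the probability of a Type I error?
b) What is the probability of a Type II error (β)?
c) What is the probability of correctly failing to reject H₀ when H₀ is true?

Answer: a) 0.1, b) 0.214, c) 0.9

Derivation:
a) Type I error probability = α = 0.1
b) Power = P(reject H₀ | H₁ true) = 1 - β = 0.786, so Type II error probability = β = 1 - Power = 0.214
c) P(fail to reject H₀ | H₀ true) = 1 - α = 0.9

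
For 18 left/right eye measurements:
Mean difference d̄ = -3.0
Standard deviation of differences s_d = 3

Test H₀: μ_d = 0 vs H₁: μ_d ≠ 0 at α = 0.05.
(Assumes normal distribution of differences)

Answer: t = -4.2427, reject H₀

Derivation:
df = n - 1 = 17
SE = s_d/√n = 3/√18 = 0.7071
t = d̄/SE = -3.0/0.7071 = -4.2427
Critical value: t_{0.025,17} = ±2.110
p-value ≈ 0.0005
Decision: reject H₀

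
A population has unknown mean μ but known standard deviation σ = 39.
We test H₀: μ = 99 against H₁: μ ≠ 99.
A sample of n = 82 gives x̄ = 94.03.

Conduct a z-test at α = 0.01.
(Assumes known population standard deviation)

Standard error: SE = σ/√n = 39/√82 = 4.3068
z-statistic: z = (x̄ - μ₀)/SE = (94.03 - 99)/4.3068 = -1.1540
Critical value: ±2.576
p-value = 0.2485
Decision: fail to reject H₀

Answer: z = -1.1540, fail to reject H₀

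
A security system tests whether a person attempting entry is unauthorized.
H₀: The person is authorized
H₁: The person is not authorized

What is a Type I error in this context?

A Type I error (probability α) occurs when we reject a true H₀.
A Type II error (probability β) occurs when we fail to reject a false H₀.

Answer: Denying entry to an authorized person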